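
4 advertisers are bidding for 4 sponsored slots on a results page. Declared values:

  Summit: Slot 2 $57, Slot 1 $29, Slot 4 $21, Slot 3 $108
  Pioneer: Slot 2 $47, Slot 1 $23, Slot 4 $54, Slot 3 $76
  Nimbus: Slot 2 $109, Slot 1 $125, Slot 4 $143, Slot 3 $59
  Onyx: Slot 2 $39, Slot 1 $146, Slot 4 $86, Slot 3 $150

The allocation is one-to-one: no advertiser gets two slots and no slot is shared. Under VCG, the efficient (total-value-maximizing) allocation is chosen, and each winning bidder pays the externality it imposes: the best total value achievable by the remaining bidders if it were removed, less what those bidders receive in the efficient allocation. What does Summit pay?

Summit pays $29.

Efficient allocation: Summit→Slot 3 ($108), Pioneer→Slot 2 ($47), Nimbus→Slot 4 ($143), Onyx→Slot 1 ($146); total welfare W = $444.
Summit receives Slot 3 at value $108, so the others get W − 108 = $336.
Without Summit: best allocation of the remaining 3 bidders over all 4 slots is Pioneer→Slot 3 ($76), Nimbus→Slot 4 ($143), Onyx→Slot 1 ($146), total $365.
VCG payment = (others' best without Summit) − (others' welfare with Summit) = 365 − 336 = $29.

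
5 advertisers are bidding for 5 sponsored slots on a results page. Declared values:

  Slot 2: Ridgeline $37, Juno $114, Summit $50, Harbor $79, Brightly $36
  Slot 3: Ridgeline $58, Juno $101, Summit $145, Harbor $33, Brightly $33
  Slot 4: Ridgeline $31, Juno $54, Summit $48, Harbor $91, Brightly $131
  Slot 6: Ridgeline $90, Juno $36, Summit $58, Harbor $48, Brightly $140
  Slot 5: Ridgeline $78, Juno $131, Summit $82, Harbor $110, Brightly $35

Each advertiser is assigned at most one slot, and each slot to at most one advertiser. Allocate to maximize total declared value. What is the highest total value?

Treat this as an assignment problem: match each advertiser to one slot.
Optimal: Ridgeline→Slot 6 ($90), Juno→Slot 2 ($114), Summit→Slot 3 ($145), Harbor→Slot 5 ($110), Brightly→Slot 4 ($131) — total 90+114+145+110+131 = $590.
Next-best assignment: Ridgeline→Slot 6, Juno→Slot 5, Summit→Slot 3, Harbor→Slot 2, Brightly→Slot 4 = $576.
Swapping Ridgeline↔Summit (Ridgeline→Slot 3 $58, Summit→Slot 6 $58) loses 119.

Maximum total: $590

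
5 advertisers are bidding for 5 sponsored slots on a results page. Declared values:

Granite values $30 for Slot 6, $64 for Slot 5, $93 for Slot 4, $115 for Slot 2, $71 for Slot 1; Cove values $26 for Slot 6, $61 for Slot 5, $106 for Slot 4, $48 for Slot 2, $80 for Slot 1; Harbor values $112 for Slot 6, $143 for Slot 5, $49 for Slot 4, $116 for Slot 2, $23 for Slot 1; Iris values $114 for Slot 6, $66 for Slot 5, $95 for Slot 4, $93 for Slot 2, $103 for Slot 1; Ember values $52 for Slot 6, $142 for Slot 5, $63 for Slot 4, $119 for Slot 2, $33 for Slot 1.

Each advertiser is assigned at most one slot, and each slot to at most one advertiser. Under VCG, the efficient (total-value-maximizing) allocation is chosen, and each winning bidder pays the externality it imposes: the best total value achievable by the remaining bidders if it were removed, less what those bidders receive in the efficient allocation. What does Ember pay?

Ember pays $42.

Efficient allocation: Granite→Slot 2 ($115), Cove→Slot 4 ($106), Harbor→Slot 6 ($112), Iris→Slot 1 ($103), Ember→Slot 5 ($142); total welfare W = $578.
Ember receives Slot 5 at value $142, so the others get W − 142 = $436.
Without Ember: best allocation of the remaining 4 bidders over all 5 slots is Granite→Slot 2 ($115), Cove→Slot 4 ($106), Harbor→Slot 5 ($143), Iris→Slot 6 ($114), total $478.
VCG payment = (others' best without Ember) − (others' welfare with Ember) = 478 − 436 = $42.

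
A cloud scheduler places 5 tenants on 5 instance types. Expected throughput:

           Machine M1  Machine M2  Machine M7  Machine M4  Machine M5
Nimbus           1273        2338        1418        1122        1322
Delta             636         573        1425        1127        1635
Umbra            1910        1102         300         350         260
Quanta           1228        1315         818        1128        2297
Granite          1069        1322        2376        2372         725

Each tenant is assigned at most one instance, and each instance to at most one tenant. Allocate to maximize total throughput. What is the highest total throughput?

Treat this as an assignment problem: match each tenant to one instance.
Optimal: Nimbus→Machine M2 (2338 ops/s), Delta→Machine M7 (1425 ops/s), Umbra→Machine M1 (1910 ops/s), Quanta→Machine M5 (2297 ops/s), Granite→Machine M4 (2372 ops/s) — total 2338+1425+1910+2297+2372 = 10342 ops/s.
Column-greedy (each instance in turn goes to its best remaining tenant) gives 9387 ops/s, worse by 955.
Next-best assignment: Nimbus→Machine M2, Delta→Machine M4, Umbra→Machine M1, Quanta→Machine M5, Granite→Machine M7 = 10048 ops/s.
Swapping Quanta↔Nimbus (Quanta→Machine M2 1315 ops/s, Nimbus→Machine M5 1322 ops/s) loses 1998.
Every other assignment is strictly worse.

Max total: 10342 ops/s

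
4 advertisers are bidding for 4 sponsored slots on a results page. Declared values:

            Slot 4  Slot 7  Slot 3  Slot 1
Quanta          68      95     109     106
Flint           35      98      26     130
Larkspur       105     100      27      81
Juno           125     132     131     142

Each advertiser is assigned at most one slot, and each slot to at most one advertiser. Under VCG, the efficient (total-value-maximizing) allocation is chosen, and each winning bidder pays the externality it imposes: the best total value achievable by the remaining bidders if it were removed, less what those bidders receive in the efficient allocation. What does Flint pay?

Efficient allocation: Quanta→Slot 3 ($109), Flint→Slot 1 ($130), Larkspur→Slot 4 ($105), Juno→Slot 7 ($132); total welfare W = $476.
Flint receives Slot 1 at value $130, so the others get W − 130 = $346.
Without Flint: best allocation of the remaining 3 bidders over all 4 slots is Quanta→Slot 3 ($109), Larkspur→Slot 4 ($105), Juno→Slot 1 ($142), total $356.
VCG payment = (others' best without Flint) − (others' welfare with Flint) = 356 − 346 = $10.

Flint pays $10.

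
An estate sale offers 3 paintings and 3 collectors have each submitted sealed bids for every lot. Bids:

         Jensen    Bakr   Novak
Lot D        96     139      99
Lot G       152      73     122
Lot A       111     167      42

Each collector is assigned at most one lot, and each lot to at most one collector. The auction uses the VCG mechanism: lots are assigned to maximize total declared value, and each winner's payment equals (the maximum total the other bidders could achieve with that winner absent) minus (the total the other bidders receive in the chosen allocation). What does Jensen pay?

Jensen pays $23.

Efficient allocation: Jensen→Lot G ($152), Bakr→Lot A ($167), Novak→Lot D ($99); total welfare W = $418.
Jensen receives Lot G at value $152, so the others get W − 152 = $266.
Without Jensen: best allocation of the remaining 2 bidders over all 3 lots is Bakr→Lot A ($167), Novak→Lot G ($122), total $289.
VCG payment = (others' best without Jensen) − (others' welfare with Jensen) = 289 − 266 = $23.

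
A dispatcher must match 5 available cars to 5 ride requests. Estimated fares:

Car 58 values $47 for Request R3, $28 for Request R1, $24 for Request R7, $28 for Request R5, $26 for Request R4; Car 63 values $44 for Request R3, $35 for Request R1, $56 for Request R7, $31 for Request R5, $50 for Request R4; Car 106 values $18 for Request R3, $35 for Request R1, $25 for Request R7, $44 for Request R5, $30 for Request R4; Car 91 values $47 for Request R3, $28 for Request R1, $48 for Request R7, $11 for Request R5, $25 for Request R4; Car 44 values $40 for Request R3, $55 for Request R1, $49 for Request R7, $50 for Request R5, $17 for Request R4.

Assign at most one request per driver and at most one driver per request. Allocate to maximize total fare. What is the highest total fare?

Optimal: Car 58→Request R3 ($47), Car 63→Request R4 ($50), Car 106→Request R5 ($44), Car 91→Request R7 ($48), Car 44→Request R1 ($55) — total 47+50+44+48+55 = $244.
Row-greedy (each driver in turn takes its best remaining request) gives $192, worse by 52.
Next-best assignment: Car 58→Request R3, Car 63→Request R4, Car 106→Request R1, Car 91→Request R7, Car 44→Request R5 = $230.

Maximum total: $244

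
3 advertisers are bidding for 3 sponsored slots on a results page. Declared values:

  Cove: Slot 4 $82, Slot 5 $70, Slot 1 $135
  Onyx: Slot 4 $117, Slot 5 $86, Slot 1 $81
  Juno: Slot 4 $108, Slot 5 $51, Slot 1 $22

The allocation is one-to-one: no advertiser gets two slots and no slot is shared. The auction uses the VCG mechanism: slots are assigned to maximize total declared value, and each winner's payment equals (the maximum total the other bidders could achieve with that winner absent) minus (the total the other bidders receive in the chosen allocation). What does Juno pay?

Juno pays $31.

Efficient allocation: Cove→Slot 1 ($135), Onyx→Slot 5 ($86), Juno→Slot 4 ($108); total welfare W = $329.
Juno receives Slot 4 at value $108, so the others get W − 108 = $221.
Without Juno: best allocation of the remaining 2 bidders over all 3 slots is Cove→Slot 1 ($135), Onyx→Slot 4 ($117), total $252.
VCG payment = (others' best without Juno) − (others' welfare with Juno) = 252 − 221 = $31.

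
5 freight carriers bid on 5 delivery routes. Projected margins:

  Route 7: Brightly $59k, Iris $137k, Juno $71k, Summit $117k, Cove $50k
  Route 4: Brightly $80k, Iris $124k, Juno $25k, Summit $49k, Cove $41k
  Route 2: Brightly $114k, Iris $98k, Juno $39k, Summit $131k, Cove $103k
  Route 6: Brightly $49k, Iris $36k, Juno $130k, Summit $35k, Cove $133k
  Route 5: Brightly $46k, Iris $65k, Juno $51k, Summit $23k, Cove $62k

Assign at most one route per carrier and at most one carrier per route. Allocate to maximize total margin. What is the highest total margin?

Optimal: Brightly→Route 2 ($114k), Iris→Route 4 ($124k), Juno→Route 6 ($130k), Summit→Route 7 ($117k), Cove→Route 5 ($62k) — total 114+124+130+117+62 = $547k.
Column-greedy (each route in turn goes to its best remaining carrier) gives $532k, worse by 15.
Next-best assignment: Brightly→Route 4, Iris→Route 7, Juno→Route 6, Summit→Route 2, Cove→Route 5 = $540k.
Checked against all permutations: $547k is optimal.

Maximum total: $547k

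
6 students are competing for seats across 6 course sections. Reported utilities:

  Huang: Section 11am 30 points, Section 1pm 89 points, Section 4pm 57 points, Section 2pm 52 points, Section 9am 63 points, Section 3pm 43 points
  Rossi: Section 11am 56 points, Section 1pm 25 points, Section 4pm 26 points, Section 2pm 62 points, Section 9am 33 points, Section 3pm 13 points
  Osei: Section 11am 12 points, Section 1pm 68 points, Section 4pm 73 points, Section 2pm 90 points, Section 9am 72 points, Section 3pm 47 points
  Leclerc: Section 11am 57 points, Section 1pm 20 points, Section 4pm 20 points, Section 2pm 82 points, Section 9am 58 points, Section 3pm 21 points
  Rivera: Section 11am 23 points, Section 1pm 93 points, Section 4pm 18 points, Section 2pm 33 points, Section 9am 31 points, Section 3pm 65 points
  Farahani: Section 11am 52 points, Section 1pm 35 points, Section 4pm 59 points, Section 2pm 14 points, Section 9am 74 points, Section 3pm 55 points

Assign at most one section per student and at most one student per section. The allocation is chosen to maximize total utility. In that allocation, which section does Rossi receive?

Rossi receives Section 11am.

Optimal: Huang→Section 1pm (89 points), Rossi→Section 11am (56 points), Osei→Section 4pm (73 points), Leclerc→Section 2pm (82 points), Rivera→Section 3pm (65 points), Farahani→Section 9am (74 points) — total 89+56+73+82+65+74 = 439 points.
Row-greedy (each student in turn takes its best remaining section) gives 399 points, worse by 40.
Checked against all permutations: 439 points is optimal.
Rossi's own top section is Section 2pm (62 points), but forcing Rossi→Section 2pm and reassigning the rest optimally gives only 420 points — worse by 19.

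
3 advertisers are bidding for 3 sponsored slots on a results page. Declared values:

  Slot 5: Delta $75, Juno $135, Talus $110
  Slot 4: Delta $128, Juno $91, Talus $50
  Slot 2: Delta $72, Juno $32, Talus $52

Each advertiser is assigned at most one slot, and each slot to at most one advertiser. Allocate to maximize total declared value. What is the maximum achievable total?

Max total: $315

Optimal: Delta→Slot 4 ($128), Juno→Slot 5 ($135), Talus→Slot 2 ($52) — total 128+135+52 = $315.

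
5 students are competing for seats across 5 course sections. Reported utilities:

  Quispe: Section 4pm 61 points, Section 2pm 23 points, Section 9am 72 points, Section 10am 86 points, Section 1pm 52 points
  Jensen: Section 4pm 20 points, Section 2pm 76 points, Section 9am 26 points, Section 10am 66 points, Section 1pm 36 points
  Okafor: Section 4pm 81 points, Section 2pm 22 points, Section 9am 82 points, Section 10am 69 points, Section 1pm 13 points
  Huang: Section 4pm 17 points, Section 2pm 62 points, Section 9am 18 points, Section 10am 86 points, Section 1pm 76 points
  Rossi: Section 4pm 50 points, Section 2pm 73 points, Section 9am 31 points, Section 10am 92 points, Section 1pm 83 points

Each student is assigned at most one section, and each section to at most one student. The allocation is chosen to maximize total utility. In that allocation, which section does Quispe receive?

This is the linear assignment problem.
Optimal: Quispe→Section 9am (72 points), Jensen→Section 2pm (76 points), Okafor→Section 4pm (81 points), Huang→Section 10am (86 points), Rossi→Section 1pm (83 points) — total 72+76+81+86+83 = 398 points.
Next-best assignment: Quispe→Section 9am, Jensen→Section 2pm, Okafor→Section 4pm, Huang→Section 1pm, Rossi→Section 10am = 397 points.
Swapping Quispe↔Okafor (Quispe→Section 4pm 61 points, Okafor→Section 9am 82 points) loses 10.
Quispe's own top section is Section 10am (86 points), but forcing Quispe→Section 10am and reassigning the rest optimally gives only 370 points — worse by 28.

Quispe receives Section 9am.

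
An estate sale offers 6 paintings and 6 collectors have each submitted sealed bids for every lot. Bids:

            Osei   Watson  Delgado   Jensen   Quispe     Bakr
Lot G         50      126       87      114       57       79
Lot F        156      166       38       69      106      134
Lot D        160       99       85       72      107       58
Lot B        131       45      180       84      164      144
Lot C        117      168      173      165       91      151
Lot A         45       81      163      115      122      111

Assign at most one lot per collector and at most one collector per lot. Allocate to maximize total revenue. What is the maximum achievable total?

Maximum total: $918

Optimal: Osei→Lot D ($160), Watson→Lot F ($166), Delgado→Lot A ($163), Jensen→Lot G ($114), Quispe→Lot B ($164), Bakr→Lot C ($151) — total 160+166+163+114+164+151 = $918.
Column-greedy (each lot in turn goes to its best remaining collector) gives $845, worse by 73.
Swapping Delgado↔Quispe (Delgado→Lot B $180, Quispe→Lot A $122) loses 25.
No other one-to-one assignment exceeds $918.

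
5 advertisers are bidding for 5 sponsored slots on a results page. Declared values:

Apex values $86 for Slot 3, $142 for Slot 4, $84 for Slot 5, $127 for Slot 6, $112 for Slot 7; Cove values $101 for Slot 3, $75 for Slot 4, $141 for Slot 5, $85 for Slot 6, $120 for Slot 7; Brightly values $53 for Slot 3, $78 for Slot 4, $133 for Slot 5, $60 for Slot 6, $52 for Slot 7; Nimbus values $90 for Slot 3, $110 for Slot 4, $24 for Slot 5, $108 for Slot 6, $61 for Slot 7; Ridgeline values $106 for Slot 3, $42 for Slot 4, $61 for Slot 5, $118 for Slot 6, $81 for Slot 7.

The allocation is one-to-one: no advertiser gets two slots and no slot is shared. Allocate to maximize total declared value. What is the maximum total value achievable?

Maximum total: $609

Optimal: Apex→Slot 4 ($142), Cove→Slot 7 ($120), Brightly→Slot 5 ($133), Nimbus→Slot 6 ($108), Ridgeline→Slot 3 ($106) — total 142+120+133+108+106 = $609.
Row-greedy (each advertiser in turn takes its best remaining slot) gives $514, worse by 95.
Next-best assignment: Apex→Slot 4, Cove→Slot 7, Brightly→Slot 5, Nimbus→Slot 3, Ridgeline→Slot 6 = $603.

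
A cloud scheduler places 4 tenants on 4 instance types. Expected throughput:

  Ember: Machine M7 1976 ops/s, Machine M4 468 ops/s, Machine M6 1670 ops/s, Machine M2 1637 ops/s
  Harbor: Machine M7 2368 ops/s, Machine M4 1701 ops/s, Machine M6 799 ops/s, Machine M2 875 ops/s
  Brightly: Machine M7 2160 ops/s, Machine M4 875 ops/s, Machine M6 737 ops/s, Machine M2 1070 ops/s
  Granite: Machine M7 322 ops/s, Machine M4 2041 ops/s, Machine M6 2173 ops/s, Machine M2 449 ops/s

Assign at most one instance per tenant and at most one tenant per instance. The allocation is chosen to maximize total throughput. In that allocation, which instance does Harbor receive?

Harbor receives Machine M4.

Treat this as an assignment problem: match each tenant to one instance.
Optimal: Ember→Machine M2 (1637 ops/s), Harbor→Machine M4 (1701 ops/s), Brightly→Machine M7 (2160 ops/s), Granite→Machine M6 (2173 ops/s) — total 1637+1701+2160+2173 = 7671 ops/s.
Next-best assignment: Ember→Machine M6, Harbor→Machine M7, Brightly→Machine M2, Granite→Machine M4 = 7149 ops/s.
Swapping Ember↔Brightly (Ember→Machine M7 1976 ops/s, Brightly→Machine M2 1070 ops/s) loses 751.
Harbor's own top instance is Machine M7 (2368 ops/s), but forcing Harbor→Machine M7 and reassigning the rest optimally gives only 7149 ops/s — worse by 522.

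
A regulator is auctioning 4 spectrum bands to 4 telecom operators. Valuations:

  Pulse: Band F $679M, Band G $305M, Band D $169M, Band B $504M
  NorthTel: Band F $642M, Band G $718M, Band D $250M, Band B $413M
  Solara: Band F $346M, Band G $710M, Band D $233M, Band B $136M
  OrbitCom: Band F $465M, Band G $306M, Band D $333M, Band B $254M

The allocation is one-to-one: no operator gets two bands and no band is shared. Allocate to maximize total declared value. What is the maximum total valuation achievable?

Optimal: Pulse→Band B ($504M), NorthTel→Band F ($642M), Solara→Band G ($710M), OrbitCom→Band D ($333M) — total 504+642+710+333 = $2189M.
Next-best assignment: Pulse→Band F, NorthTel→Band B, Solara→Band G, OrbitCom→Band D = $2135M.
Every other assignment is strictly worse.

Max total: $2189M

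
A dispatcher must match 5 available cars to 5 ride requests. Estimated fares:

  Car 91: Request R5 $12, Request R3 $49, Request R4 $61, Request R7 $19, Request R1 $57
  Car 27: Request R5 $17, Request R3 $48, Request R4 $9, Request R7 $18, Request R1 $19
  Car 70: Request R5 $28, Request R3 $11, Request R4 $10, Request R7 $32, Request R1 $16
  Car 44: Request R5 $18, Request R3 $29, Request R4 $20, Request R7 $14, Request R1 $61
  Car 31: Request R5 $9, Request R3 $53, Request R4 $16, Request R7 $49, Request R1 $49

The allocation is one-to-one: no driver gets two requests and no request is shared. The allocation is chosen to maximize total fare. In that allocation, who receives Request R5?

Car 70 receives Request R5.

Optimal: Car 91→Request R4 ($61), Car 27→Request R3 ($48), Car 70→Request R5 ($28), Car 44→Request R1 ($61), Car 31→Request R7 ($49) — total 61+48+28+61+49 = $247.
Next-best assignment: Car 91→Request R4, Car 27→Request R5, Car 70→Request R7, Car 44→Request R1, Car 31→Request R3 = $224.
Swapping Car 31↔Car 27 (Car 31→Request R3 $53, Car 27→Request R7 $18) loses 26.
Car 70's own top request is Request R7 ($32), but forcing Car 70→Request R7 and reassigning the rest optimally gives only $224 — worse by 23.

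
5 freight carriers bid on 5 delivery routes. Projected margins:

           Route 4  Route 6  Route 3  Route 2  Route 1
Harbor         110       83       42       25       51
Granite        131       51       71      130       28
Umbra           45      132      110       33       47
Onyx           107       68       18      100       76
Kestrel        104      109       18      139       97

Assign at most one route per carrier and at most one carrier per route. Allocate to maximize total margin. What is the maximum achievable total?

This is the linear assignment problem.
Optimal: Harbor→Route 6 ($83k), Granite→Route 4 ($131k), Umbra→Route 3 ($110k), Onyx→Route 1 ($76k), Kestrel→Route 2 ($139k) — total 83+131+110+76+139 = $539k.
Row-greedy (each carrier in turn takes its best remaining route) gives $466k, worse by 73.

Maximum total: $539k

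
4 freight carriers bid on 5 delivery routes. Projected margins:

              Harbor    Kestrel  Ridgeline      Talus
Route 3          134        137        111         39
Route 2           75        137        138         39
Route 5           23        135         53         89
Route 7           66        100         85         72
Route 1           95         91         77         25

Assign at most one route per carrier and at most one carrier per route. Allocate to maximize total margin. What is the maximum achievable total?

Treat this as an assignment problem: match each carrier to one route.
Optimal: Harbor→Route 3 ($134k), Kestrel→Route 5 ($135k), Ridgeline→Route 2 ($138k), Talus→Route 7 ($72k) — total 134+135+138+72 = $479k.
Row-greedy (each carrier in turn takes its best remaining route) gives $445k, worse by 34.

Max total: $479k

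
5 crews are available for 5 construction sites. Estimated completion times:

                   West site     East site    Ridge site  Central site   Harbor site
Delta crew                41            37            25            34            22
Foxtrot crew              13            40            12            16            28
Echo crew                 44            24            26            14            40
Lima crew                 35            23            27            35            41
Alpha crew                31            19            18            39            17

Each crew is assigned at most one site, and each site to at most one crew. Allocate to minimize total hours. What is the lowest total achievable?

Optimal: Delta crew→Harbor site (22 hours), Foxtrot crew→West site (13 hours), Echo crew→Central site (14 hours), Lima crew→East site (23 hours), Alpha crew→Ridge site (18 hours) — total 22+13+14+23+18 = 90 hours.
Swapping Delta crew↔Foxtrot crew (Delta crew→West site 41 hours, Foxtrot crew→Harbor site 28 hours) adds 34.
No other one-to-one assignment undercuts 90 hours.

Min total: 90 hours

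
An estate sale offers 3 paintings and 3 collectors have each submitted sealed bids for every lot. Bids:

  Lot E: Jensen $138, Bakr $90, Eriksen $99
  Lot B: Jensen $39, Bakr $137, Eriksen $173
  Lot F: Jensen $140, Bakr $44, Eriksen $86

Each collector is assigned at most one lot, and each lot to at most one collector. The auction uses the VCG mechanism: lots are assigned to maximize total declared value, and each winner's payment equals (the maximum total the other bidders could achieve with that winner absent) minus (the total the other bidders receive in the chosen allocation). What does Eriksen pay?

Efficient allocation: Jensen→Lot F ($140), Bakr→Lot E ($90), Eriksen→Lot B ($173); total welfare W = $403.
Eriksen receives Lot B at value $173, so the others get W − 173 = $230.
Without Eriksen: best allocation of the remaining 2 bidders over all 3 lots is Jensen→Lot F ($140), Bakr→Lot B ($137), total $277.
VCG payment = (others' best without Eriksen) − (others' welfare with Eriksen) = 277 − 230 = $47.

Eriksen pays $47.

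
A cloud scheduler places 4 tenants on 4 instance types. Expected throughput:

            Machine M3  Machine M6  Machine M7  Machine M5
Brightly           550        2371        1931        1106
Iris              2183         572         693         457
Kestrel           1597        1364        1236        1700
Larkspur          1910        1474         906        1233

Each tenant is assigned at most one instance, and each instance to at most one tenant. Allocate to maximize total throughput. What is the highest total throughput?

Optimal: Brightly→Machine M7 (1931 ops/s), Iris→Machine M3 (2183 ops/s), Kestrel→Machine M5 (1700 ops/s), Larkspur→Machine M6 (1474 ops/s) — total 1931+2183+1700+1474 = 7288 ops/s.
Max-entry greedy (repeatedly take the single best remaining cell) gives 7160 ops/s, worse by 128.
Checked against all permutations: 7288 ops/s is optimal.

Maximum total: 7288 ops/s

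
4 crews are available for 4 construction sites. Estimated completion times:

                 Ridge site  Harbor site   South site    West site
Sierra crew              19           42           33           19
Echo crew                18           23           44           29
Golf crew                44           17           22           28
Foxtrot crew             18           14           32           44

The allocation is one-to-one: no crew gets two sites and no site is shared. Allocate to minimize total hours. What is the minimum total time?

Min total: 73 hours

Optimal: Sierra crew→West site (19 hours), Echo crew→Ridge site (18 hours), Golf crew→South site (22 hours), Foxtrot crew→Harbor site (14 hours) — total 19+18+22+14 = 73 hours.
Row-greedy (each crew in turn takes its cheapest remaining site) gives 108 hours, worse by 35.
Every other assignment is strictly worse.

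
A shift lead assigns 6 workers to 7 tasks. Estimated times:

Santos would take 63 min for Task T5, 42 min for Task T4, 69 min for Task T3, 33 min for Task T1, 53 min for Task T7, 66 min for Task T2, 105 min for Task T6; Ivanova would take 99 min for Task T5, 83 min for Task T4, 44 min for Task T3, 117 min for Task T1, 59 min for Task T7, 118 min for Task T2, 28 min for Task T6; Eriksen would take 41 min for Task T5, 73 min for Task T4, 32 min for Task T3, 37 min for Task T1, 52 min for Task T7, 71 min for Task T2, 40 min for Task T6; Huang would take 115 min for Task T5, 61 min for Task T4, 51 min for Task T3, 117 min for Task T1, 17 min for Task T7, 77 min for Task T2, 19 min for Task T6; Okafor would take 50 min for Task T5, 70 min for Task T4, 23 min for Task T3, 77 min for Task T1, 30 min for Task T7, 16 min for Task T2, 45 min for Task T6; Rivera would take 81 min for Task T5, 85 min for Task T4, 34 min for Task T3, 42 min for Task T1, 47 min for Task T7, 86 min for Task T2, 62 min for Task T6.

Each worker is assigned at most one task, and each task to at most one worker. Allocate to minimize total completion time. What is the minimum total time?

Treat this as an assignment problem: match each worker to one task.
Optimal: Santos→Task T1 (33 min), Ivanova→Task T6 (28 min), Eriksen→Task T5 (41 min), Huang→Task T7 (17 min), Okafor→Task T2 (16 min), Rivera→Task T3 (34 min) — total 33+28+41+17+16+34 = 169 min.
Min-entry greedy (repeatedly take the single cheapest remaining cell) gives 207 min, worse by 38.
Swapping Okafor↔Eriksen (Okafor→Task T5 50 min, Eriksen→Task T2 71 min) adds 64.
No other one-to-one assignment undercuts 169 min.

Min total: 169 min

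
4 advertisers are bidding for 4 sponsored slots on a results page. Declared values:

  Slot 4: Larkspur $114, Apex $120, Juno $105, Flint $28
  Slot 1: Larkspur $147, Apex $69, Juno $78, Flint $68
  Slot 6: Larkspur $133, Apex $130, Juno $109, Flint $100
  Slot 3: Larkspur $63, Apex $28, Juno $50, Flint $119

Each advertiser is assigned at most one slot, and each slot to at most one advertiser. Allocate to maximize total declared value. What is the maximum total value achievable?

Maximum total: $501

Optimal: Larkspur→Slot 1 ($147), Apex→Slot 6 ($130), Juno→Slot 4 ($105), Flint→Slot 3 ($119) — total 147+130+105+119 = $501.
Column-greedy (each slot in turn goes to its best remaining advertiser) gives $495, worse by 6.
No other one-to-one assignment exceeds $501.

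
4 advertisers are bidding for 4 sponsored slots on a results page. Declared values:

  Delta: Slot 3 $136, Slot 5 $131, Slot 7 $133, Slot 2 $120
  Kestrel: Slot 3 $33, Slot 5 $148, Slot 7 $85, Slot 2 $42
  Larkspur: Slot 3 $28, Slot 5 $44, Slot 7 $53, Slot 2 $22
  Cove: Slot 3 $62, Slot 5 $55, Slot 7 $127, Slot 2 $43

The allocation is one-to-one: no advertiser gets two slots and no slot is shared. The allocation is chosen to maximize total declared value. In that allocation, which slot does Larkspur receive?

Optimal: Delta→Slot 3 ($136), Kestrel→Slot 5 ($148), Larkspur→Slot 2 ($22), Cove→Slot 7 ($127) — total 136+148+22+127 = $433.
Row-greedy (each advertiser in turn takes its best remaining slot) gives $380, worse by 53.
Swapping Kestrel↔Delta (Kestrel→Slot 3 $33, Delta→Slot 5 $131) loses 120.
Larkspur's own top slot is Slot 7 ($53), but forcing Larkspur→Slot 7 and reassigning the rest optimally gives only $383 — worse by 50.

Larkspur receives Slot 2.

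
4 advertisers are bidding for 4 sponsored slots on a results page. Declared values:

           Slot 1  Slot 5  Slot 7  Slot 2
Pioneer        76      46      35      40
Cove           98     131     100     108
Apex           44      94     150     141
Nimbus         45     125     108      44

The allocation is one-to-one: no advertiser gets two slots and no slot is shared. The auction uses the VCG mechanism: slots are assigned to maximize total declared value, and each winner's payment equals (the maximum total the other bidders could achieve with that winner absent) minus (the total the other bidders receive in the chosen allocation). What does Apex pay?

Efficient allocation: Pioneer→Slot 1 ($76), Cove→Slot 2 ($108), Apex→Slot 7 ($150), Nimbus→Slot 5 ($125); total welfare W = $459.
Apex receives Slot 7 at value $150, so the others get W − 150 = $309.
Without Apex: best allocation of the remaining 3 bidders over all 4 slots is Pioneer→Slot 1 ($76), Cove→Slot 5 ($131), Nimbus→Slot 7 ($108), total $315.
VCG payment = (others' best without Apex) − (others' welfare with Apex) = 315 − 309 = $6.

Apex pays $6.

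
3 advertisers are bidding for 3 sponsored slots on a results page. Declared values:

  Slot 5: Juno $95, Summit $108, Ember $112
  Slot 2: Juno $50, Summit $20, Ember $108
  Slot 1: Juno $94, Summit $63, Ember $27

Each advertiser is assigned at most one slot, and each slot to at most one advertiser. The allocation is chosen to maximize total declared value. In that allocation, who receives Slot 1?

Juno receives Slot 1.

Optimal: Juno→Slot 1 ($94), Summit→Slot 5 ($108), Ember→Slot 2 ($108) — total 94+108+108 = $310.
Max-entry greedy (repeatedly take the single best remaining cell) gives $226, worse by 84.
Juno's own top slot is Slot 5 ($95), but forcing Juno→Slot 5 and reassigning the rest optimally gives only $266 — worse by 44.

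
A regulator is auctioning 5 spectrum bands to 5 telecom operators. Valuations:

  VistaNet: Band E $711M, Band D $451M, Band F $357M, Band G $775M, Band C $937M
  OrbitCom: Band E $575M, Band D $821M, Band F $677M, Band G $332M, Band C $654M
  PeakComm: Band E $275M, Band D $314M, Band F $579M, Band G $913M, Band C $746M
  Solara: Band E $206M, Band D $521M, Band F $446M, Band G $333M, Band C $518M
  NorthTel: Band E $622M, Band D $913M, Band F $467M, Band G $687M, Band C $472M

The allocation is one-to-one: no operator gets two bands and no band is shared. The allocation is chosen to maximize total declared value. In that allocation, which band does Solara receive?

This is a one-to-one assignment (maximum-weight bipartite matching).
Optimal: VistaNet→Band C ($937M), OrbitCom→Band E ($575M), PeakComm→Band G ($913M), Solara→Band F ($446M), NorthTel→Band D ($913M) — total 937+575+913+446+913 = $3784M.
Column-greedy (each band in turn goes to its best remaining operator) gives $3732M, worse by 52.
Swapping PeakComm↔OrbitCom (PeakComm→Band E $275M, OrbitCom→Band G $332M) loses 881.
Solara's own top band is Band D ($521M), but forcing Solara→Band D and reassigning the rest optimally gives only $3670M — worse by 114.

Solara receives Band F.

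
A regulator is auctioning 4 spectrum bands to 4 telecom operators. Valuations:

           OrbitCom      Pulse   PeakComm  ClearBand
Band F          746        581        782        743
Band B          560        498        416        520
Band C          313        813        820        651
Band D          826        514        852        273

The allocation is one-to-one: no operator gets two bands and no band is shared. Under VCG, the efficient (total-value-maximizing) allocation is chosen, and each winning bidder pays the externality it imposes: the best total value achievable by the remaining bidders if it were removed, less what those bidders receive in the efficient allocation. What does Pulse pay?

Efficient allocation: OrbitCom→Band B ($560M), Pulse→Band C ($813M), PeakComm→Band D ($852M), ClearBand→Band F ($743M); total welfare W = $2968M.
Pulse receives Band C at value $813M, so the others get W − 813 = $2155M.
Without Pulse: best allocation of the remaining 3 bidders over all 4 bands is OrbitCom→Band D ($826M), PeakComm→Band C ($820M), ClearBand→Band F ($743M), total $2389M.
VCG payment = (others' best without Pulse) − (others' welfare with Pulse) = 2389 − 2155 = $234M.

Pulse pays $234M.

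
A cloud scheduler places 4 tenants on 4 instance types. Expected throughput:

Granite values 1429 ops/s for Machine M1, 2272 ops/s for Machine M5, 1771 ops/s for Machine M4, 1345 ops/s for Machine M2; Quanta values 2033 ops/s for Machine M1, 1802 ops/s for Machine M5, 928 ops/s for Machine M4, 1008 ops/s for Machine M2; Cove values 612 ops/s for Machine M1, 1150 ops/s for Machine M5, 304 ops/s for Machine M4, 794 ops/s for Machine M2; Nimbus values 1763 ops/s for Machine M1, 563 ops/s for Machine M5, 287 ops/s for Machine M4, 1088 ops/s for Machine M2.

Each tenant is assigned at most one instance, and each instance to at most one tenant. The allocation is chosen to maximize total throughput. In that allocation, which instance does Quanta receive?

This is the linear assignment problem.
Optimal: Granite→Machine M4 (1771 ops/s), Quanta→Machine M5 (1802 ops/s), Cove→Machine M2 (794 ops/s), Nimbus→Machine M1 (1763 ops/s) — total 1771+1802+794+1763 = 6130 ops/s.
Column-greedy (each instance in turn goes to its best remaining tenant) gives 5697 ops/s, worse by 433.
Next-best assignment: Granite→Machine M4, Quanta→Machine M1, Cove→Machine M5, Nimbus→Machine M2 = 6042 ops/s.
Swapping Quanta↔Cove (Quanta→Machine M2 1008 ops/s, Cove→Machine M5 1150 ops/s) loses 438.
No other one-to-one assignment exceeds 6130 ops/s.
Quanta's own top instance is Machine M1 (2033 ops/s), but forcing Quanta→Machine M1 and reassigning the rest optimally gives only 6042 ops/s — worse by 88.

Quanta receives Machine M5.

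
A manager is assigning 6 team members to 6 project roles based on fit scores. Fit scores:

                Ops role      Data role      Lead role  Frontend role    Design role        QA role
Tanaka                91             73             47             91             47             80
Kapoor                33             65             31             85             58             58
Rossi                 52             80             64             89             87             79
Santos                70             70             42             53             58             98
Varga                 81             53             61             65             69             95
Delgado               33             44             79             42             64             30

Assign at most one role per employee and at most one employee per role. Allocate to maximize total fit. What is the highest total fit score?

This is the linear assignment problem.
Optimal: Tanaka→Ops role (91 pts), Kapoor→Frontend role (85 pts), Rossi→Design role (87 pts), Santos→Data role (70 pts), Varga→QA role (95 pts), Delgado→Lead role (79 pts) — total 91+85+87+70+95+79 = 507 pts.
Row-greedy (each employee in turn takes its best remaining role) gives 466 pts, worse by 41.
Swapping Delgado↔Santos (Delgado→Data role 44 pts, Santos→Lead role 42 pts) loses 63.
Every other assignment is strictly worse.

Maximum total: 507 pts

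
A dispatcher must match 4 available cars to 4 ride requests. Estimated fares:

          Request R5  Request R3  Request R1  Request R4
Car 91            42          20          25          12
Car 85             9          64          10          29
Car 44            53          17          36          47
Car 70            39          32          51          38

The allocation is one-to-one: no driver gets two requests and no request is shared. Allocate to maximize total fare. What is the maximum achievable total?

Max total: $204

Treat this as an assignment problem: match each driver to one request.
Optimal: Car 91→Request R5 ($42), Car 85→Request R3 ($64), Car 44→Request R4 ($47), Car 70→Request R1 ($51) — total 42+64+47+51 = $204.
Max-entry greedy (repeatedly take the single best remaining cell) gives $180, worse by 24.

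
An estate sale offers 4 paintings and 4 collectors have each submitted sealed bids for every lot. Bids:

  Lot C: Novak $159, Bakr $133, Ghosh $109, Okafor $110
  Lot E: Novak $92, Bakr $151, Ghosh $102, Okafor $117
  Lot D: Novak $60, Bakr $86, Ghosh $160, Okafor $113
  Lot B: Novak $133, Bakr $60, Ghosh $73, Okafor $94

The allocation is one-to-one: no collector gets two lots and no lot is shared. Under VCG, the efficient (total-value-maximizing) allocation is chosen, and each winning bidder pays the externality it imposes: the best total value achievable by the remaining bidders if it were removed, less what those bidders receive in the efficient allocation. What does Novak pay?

Efficient allocation: Novak→Lot C ($159), Bakr→Lot E ($151), Ghosh→Lot D ($160), Okafor→Lot B ($94); total welfare W = $564.
Novak receives Lot C at value $159, so the others get W − 159 = $405.
Without Novak: best allocation of the remaining 3 bidders over all 4 lots is Bakr→Lot E ($151), Ghosh→Lot D ($160), Okafor→Lot C ($110), total $421.
VCG payment = (others' best without Novak) − (others' welfare with Novak) = 421 − 405 = $16.

Novak pays $16.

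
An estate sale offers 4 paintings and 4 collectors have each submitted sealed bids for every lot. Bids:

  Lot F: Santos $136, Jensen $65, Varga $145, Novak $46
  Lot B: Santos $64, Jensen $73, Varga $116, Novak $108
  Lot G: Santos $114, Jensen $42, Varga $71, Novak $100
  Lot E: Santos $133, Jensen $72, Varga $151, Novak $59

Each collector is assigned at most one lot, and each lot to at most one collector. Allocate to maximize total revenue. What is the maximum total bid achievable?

Maximum total: $460

This is a one-to-one assignment (maximum-weight bipartite matching).
Optimal: Santos→Lot F ($136), Jensen→Lot B ($73), Varga→Lot E ($151), Novak→Lot G ($100) — total 136+73+151+100 = $460.
Column-greedy (each lot in turn goes to its best remaining collector) gives $439, worse by 21.
Next-best assignment: Santos→Lot E, Jensen→Lot B, Varga→Lot F, Novak→Lot G = $451.
Checked against all permutations: $460 is optimal.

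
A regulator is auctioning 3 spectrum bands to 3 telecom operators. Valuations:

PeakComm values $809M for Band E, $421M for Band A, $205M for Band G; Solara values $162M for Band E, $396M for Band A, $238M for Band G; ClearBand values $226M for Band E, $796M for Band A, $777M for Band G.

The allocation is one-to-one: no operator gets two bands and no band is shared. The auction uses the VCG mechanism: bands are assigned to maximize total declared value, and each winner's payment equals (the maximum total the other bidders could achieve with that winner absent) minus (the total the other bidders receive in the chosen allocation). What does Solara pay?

Efficient allocation: PeakComm→Band E ($809M), Solara→Band A ($396M), ClearBand→Band G ($777M); total welfare W = $1982M.
Solara receives Band A at value $396M, so the others get W − 396 = $1586M.
Without Solara: best allocation of the remaining 2 bidders over all 3 bands is PeakComm→Band E ($809M), ClearBand→Band A ($796M), total $1605M.
VCG payment = (others' best without Solara) − (others' welfare with Solara) = 1605 − 1586 = $19M.

Solara pays $19M.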